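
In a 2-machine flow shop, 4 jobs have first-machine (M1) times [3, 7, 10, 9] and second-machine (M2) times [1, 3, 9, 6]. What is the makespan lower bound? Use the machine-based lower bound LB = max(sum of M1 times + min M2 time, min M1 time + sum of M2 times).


LB1 = sum(M1 times) + min(M2 times) = 29 + 1 = 30
LB2 = min(M1 times) + sum(M2 times) = 3 + 19 = 22
Lower bound = max(LB1, LB2) = max(30, 22) = 30

30


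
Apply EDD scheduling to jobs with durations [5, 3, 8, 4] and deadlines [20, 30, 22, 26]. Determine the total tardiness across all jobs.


Sort by due date (EDD order): [(5, 20), (8, 22), (4, 26), (3, 30)]
Compute completion times and tardiness:
  Job 1: p=5, d=20, C=5, tardiness=max(0,5-20)=0
  Job 2: p=8, d=22, C=13, tardiness=max(0,13-22)=0
  Job 3: p=4, d=26, C=17, tardiness=max(0,17-26)=0
  Job 4: p=3, d=30, C=20, tardiness=max(0,20-30)=0
Total tardiness = 0

0


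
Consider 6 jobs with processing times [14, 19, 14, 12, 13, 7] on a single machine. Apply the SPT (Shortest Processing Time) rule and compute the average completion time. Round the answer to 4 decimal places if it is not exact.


Sort jobs by processing time (SPT order): [7, 12, 13, 14, 14, 19]
Compute completion times sequentially:
  Job 1: processing = 7, completes at 7
  Job 2: processing = 12, completes at 19
  Job 3: processing = 13, completes at 32
  Job 4: processing = 14, completes at 46
  Job 5: processing = 14, completes at 60
  Job 6: processing = 19, completes at 79
Sum of completion times = 243
Average completion time = 243/6 = 40.5

40.5


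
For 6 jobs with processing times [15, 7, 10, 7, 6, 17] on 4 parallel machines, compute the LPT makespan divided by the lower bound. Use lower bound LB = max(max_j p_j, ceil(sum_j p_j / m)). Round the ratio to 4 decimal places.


LPT order: [17, 15, 10, 7, 7, 6]
Machine loads after assignment: [17, 15, 16, 14]
LPT makespan = 17
Lower bound = max(max_job, ceil(total/4)) = max(17, 16) = 17
Ratio = 17 / 17 = 1.0

1.0


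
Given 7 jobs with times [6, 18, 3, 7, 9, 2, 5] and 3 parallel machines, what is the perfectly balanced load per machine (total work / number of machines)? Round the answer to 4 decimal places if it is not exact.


Total processing time = 6 + 18 + 3 + 7 + 9 + 2 + 5 = 50
Number of machines = 3
Ideal balanced load = 50 / 3 = 16.6667

16.6667


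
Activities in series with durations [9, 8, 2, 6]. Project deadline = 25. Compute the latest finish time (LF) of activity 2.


LF(activity 2) = deadline - sum of successor durations
Successors: activities 3 through 4 with durations [2, 6]
Sum of successor durations = 8
LF = 25 - 8 = 17

17


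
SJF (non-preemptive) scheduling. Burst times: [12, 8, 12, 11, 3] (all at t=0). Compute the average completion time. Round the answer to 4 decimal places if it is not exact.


SJF order (ascending): [3, 8, 11, 12, 12]
Completion times:
  Job 1: burst=3, C=3
  Job 2: burst=8, C=11
  Job 3: burst=11, C=22
  Job 4: burst=12, C=34
  Job 5: burst=12, C=46
Average completion = 116/5 = 23.2

23.2


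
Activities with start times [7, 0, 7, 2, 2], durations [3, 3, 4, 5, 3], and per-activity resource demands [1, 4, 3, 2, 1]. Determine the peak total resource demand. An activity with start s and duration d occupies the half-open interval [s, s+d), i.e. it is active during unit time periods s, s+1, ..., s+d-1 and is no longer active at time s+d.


Each activity i is active on [start_i, start_i + duration_i).
Compute total resource usage per time slot:
  t=0: active resources = [4], total = 4
  t=1: active resources = [4], total = 4
  t=2: active resources = [4, 2, 1], total = 7
  t=3: active resources = [2, 1], total = 3
  t=4: active resources = [2, 1], total = 3
  t=5: active resources = [2], total = 2
  t=6: active resources = [2], total = 2
  t=7: active resources = [1, 3], total = 4
  t=8: active resources = [1, 3], total = 4
  t=9: active resources = [1, 3], total = 4
  t=10: active resources = [3], total = 3
Peak resource demand = 7

7


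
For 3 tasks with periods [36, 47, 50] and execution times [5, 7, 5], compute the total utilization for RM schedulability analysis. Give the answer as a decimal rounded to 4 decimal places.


Compute individual utilizations (exact fractions):
  Task 1: C/T = 5/36 (approx. 0.1389)
  Task 2: C/T = 7/47 (approx. 0.1489)
  Task 3: C/T = 5/50 = 1/10 (approx. 0.1)
Total utilization U = 5/36 + 7/47 + 1/10 = 3281/8460
Rounded to 4 decimal places: U = 0.3878
RM (Liu & Layland) bound for 3 tasks = 0.779763; compare with U = 3281/8460 (approx. 0.387825)
U <= bound, so schedulable by RM sufficient condition.

0.3878


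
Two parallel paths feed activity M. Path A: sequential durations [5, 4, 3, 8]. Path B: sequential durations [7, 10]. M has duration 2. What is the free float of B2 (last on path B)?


ES(B2) = sum of predecessors on chain B = 7
EF(B2) = ES + duration = 7 + 10 = 17
Successor of B2 is M. ES(M) = max(sum(A), sum(B)) = max(20, 17) = 20
Free float = ES(successor) - EF(current) = 20 - 17 = 3

3


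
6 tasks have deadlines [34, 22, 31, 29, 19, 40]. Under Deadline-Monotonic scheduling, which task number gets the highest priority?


Sort tasks by relative deadline (ascending):
  Task 5: deadline = 19
  Task 2: deadline = 22
  Task 4: deadline = 29
  Task 3: deadline = 31
  Task 1: deadline = 34
  Task 6: deadline = 40
Priority order (highest first): [5, 2, 4, 3, 1, 6]
Highest priority task = 5

5


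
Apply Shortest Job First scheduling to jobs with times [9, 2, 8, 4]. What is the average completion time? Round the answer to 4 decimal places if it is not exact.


SJF order (ascending): [2, 4, 8, 9]
Completion times:
  Job 1: burst=2, C=2
  Job 2: burst=4, C=6
  Job 3: burst=8, C=14
  Job 4: burst=9, C=23
Average completion = 45/4 = 11.25

11.25


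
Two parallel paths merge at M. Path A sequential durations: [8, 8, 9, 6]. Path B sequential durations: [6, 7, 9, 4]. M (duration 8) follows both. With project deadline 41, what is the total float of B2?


Forward pass: ES(B2) = sum of predecessors on chain B = 6
EF = ES + duration = 6 + 7 = 13
Backward pass: LF(M) = deadline = 41; LS(M) = 41 - 8 = 33
LF(B2) = LS(M) - sum(successors on chain B) = 33 - 13 = 20
LS = LF - duration = 20 - 7 = 13
Total float = LS - ES = 13 - 6 = 7

7


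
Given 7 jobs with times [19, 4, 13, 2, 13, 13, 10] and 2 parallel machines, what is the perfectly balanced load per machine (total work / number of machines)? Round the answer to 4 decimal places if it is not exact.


Total processing time = 19 + 4 + 13 + 2 + 13 + 13 + 10 = 74
Number of machines = 2
Ideal balanced load = 74 / 2 = 37.0

37.0


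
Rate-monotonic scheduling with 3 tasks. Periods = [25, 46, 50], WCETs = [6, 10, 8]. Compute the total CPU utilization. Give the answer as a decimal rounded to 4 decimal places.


Compute individual utilizations (exact fractions):
  Task 1: C/T = 6/25 (approx. 0.24)
  Task 2: C/T = 10/46 = 5/23 (approx. 0.2174)
  Task 3: C/T = 8/50 = 4/25 (approx. 0.16)
Total utilization U = 6/25 + 5/23 + 4/25 = 71/115
Rounded to 4 decimal places: U = 0.6174
RM (Liu & Layland) bound for 3 tasks = 0.779763; compare with U = 71/115 (approx. 0.617391)
U <= bound, so schedulable by RM sufficient condition.

0.6174


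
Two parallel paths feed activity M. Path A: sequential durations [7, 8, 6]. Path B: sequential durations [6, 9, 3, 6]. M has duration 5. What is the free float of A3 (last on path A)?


ES(A3) = sum of predecessors on chain A = 15
EF(A3) = ES + duration = 15 + 6 = 21
Successor of A3 is M. ES(M) = max(sum(A), sum(B)) = max(21, 24) = 24
Free float = ES(successor) - EF(current) = 24 - 21 = 3

3


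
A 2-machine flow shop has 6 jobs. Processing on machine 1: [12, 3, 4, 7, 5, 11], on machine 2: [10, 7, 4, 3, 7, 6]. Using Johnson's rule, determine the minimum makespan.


Apply Johnson's rule:
  Group 1 (a <= b): [(2, 3, 7), (3, 4, 4), (5, 5, 7)]
  Group 2 (a > b): [(1, 12, 10), (6, 11, 6), (4, 7, 3)]
Optimal job order: [2, 3, 5, 1, 6, 4]
Schedule:
  Job 2: M1 done at 3, M2 done at 10
  Job 3: M1 done at 7, M2 done at 14
  Job 5: M1 done at 12, M2 done at 21
  Job 1: M1 done at 24, M2 done at 34
  Job 6: M1 done at 35, M2 done at 41
  Job 4: M1 done at 42, M2 done at 45
Makespan = 45

45


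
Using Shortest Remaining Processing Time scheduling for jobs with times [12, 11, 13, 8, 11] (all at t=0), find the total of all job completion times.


Since all jobs arrive at t=0, SRPT equals SPT ordering.
SPT order: [8, 11, 11, 12, 13]
Completion times:
  Job 1: p=8, C=8
  Job 2: p=11, C=19
  Job 3: p=11, C=30
  Job 4: p=12, C=42
  Job 5: p=13, C=55
Total completion time = 8 + 19 + 30 + 42 + 55 = 154

154


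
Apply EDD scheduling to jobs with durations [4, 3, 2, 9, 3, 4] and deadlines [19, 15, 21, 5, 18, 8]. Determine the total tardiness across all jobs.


Sort by due date (EDD order): [(9, 5), (4, 8), (3, 15), (3, 18), (4, 19), (2, 21)]
Compute completion times and tardiness:
  Job 1: p=9, d=5, C=9, tardiness=max(0,9-5)=4
  Job 2: p=4, d=8, C=13, tardiness=max(0,13-8)=5
  Job 3: p=3, d=15, C=16, tardiness=max(0,16-15)=1
  Job 4: p=3, d=18, C=19, tardiness=max(0,19-18)=1
  Job 5: p=4, d=19, C=23, tardiness=max(0,23-19)=4
  Job 6: p=2, d=21, C=25, tardiness=max(0,25-21)=4
Total tardiness = 19

19


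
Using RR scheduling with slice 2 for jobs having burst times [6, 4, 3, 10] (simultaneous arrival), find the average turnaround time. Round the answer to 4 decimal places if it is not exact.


Time quantum = 2
Execution trace:
  J1 runs 2 units, time = 2
  J2 runs 2 units, time = 4
  J3 runs 2 units, time = 6
  J4 runs 2 units, time = 8
  J1 runs 2 units, time = 10
  J2 runs 2 units, time = 12
  J3 runs 1 units, time = 13
  J4 runs 2 units, time = 15
  J1 runs 2 units, time = 17
  J4 runs 2 units, time = 19
  J4 runs 2 units, time = 21
  J4 runs 2 units, time = 23
Finish times: [17, 12, 13, 23]
Average turnaround = 65/4 = 16.25

16.25


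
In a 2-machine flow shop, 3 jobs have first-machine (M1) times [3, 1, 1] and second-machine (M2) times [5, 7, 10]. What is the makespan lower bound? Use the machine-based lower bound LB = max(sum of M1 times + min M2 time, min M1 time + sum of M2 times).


LB1 = sum(M1 times) + min(M2 times) = 5 + 5 = 10
LB2 = min(M1 times) + sum(M2 times) = 1 + 22 = 23
Lower bound = max(LB1, LB2) = max(10, 23) = 23

23


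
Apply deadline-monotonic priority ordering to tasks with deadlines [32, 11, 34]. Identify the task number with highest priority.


Sort tasks by relative deadline (ascending):
  Task 2: deadline = 11
  Task 1: deadline = 32
  Task 3: deadline = 34
Priority order (highest first): [2, 1, 3]
Highest priority task = 2

2


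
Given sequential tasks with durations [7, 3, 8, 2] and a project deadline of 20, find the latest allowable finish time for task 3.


LF(activity 3) = deadline - sum of successor durations
Successors: activities 4 through 4 with durations [2]
Sum of successor durations = 2
LF = 20 - 2 = 18

18


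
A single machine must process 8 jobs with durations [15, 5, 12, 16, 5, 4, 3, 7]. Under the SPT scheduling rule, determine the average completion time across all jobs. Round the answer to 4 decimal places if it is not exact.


Sort jobs by processing time (SPT order): [3, 4, 5, 5, 7, 12, 15, 16]
Compute completion times sequentially:
  Job 1: processing = 3, completes at 3
  Job 2: processing = 4, completes at 7
  Job 3: processing = 5, completes at 12
  Job 4: processing = 5, completes at 17
  Job 5: processing = 7, completes at 24
  Job 6: processing = 12, completes at 36
  Job 7: processing = 15, completes at 51
  Job 8: processing = 16, completes at 67
Sum of completion times = 217
Average completion time = 217/8 = 27.125

27.125


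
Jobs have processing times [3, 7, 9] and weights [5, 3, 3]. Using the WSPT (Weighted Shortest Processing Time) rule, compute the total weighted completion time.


Compute p/w ratios and sort ascending (WSPT): [(3, 5), (7, 3), (9, 3)]
Compute weighted completion times:
  Job (p=3,w=5): C=3, w*C=5*3=15
  Job (p=7,w=3): C=10, w*C=3*10=30
  Job (p=9,w=3): C=19, w*C=3*19=57
Total weighted completion time = 102

102


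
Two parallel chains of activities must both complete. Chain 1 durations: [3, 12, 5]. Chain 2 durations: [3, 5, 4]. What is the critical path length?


Path A total = 3 + 12 + 5 = 20
Path B total = 3 + 5 + 4 = 12
Critical path = longest path = max(20, 12) = 20

20


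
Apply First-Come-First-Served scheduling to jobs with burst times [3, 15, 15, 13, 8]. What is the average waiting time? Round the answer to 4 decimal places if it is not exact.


FCFS order (as given): [3, 15, 15, 13, 8]
Waiting times:
  Job 1: wait = 0
  Job 2: wait = 3
  Job 3: wait = 18
  Job 4: wait = 33
  Job 5: wait = 46
Sum of waiting times = 100
Average waiting time = 100/5 = 20.0

20.0


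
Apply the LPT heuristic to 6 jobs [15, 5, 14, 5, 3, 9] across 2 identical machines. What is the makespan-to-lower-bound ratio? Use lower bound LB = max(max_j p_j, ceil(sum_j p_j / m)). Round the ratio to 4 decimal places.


LPT order: [15, 14, 9, 5, 5, 3]
Machine loads after assignment: [25, 26]
LPT makespan = 26
Lower bound = max(max_job, ceil(total/2)) = max(15, 26) = 26
Ratio = 26 / 26 = 1.0

1.0


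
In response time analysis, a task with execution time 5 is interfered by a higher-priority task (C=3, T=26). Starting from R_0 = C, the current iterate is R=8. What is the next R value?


R_next = C + ceil(R_prev / T_hp) * C_hp
ceil(8 / 26) = ceil(0.3077) = 1
Interference = 1 * 3 = 3
R_next = 5 + 3 = 8
R_next = R_prev, so the iteration has converged (response time = 8).

8


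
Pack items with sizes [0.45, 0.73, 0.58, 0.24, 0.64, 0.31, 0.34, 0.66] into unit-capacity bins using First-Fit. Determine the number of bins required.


Place items sequentially using First-Fit:
  Item 0.45 -> new Bin 1
  Item 0.73 -> new Bin 2
  Item 0.58 -> new Bin 3
  Item 0.24 -> Bin 1 (now 0.69)
  Item 0.64 -> new Bin 4
  Item 0.31 -> Bin 1 (now 1.0)
  Item 0.34 -> Bin 3 (now 0.92)
  Item 0.66 -> new Bin 5
Total bins used = 5

5


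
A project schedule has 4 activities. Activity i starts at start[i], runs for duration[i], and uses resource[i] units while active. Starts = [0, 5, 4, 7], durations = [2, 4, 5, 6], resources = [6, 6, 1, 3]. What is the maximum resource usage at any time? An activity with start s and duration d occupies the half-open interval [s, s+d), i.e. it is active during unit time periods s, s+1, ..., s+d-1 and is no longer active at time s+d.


Each activity i is active on [start_i, start_i + duration_i).
Compute total resource usage per time slot:
  t=0: active resources = [6], total = 6
  t=1: active resources = [6], total = 6
  t=2: active resources = [], total = 0
  t=3: active resources = [], total = 0
  t=4: active resources = [1], total = 1
  t=5: active resources = [6, 1], total = 7
  t=6: active resources = [6, 1], total = 7
  t=7: active resources = [6, 1, 3], total = 10
  t=8: active resources = [6, 1, 3], total = 10
  t=9: active resources = [3], total = 3
  t=10: active resources = [3], total = 3
  t=11: active resources = [3], total = 3
  t=12: active resources = [3], total = 3
Peak resource demand = 10

10


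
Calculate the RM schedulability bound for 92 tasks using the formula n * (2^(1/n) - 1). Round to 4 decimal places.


Compute 2^(1/92) = 1.0075626620
Subtract 1: 1.0075626620 - 1 = 0.0075626620
Multiply by n: 92 * 0.0075626620 = 0.6957649040
Round to 4 dp: 0.6958

0.6958


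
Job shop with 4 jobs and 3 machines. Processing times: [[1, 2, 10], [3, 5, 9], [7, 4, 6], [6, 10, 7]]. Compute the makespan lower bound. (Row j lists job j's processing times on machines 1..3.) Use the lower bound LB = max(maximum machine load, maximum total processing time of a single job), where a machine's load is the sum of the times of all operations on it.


Machine loads:
  Machine 1: 1 + 3 + 7 + 6 = 17
  Machine 2: 2 + 5 + 4 + 10 = 21
  Machine 3: 10 + 9 + 6 + 7 = 32
Max machine load = 32
Job totals:
  Job 1: 13
  Job 2: 17
  Job 3: 17
  Job 4: 23
Max job total = 23
Lower bound = max(32, 23) = 32

32


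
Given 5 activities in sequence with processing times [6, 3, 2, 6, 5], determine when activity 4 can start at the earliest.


Activity 4 starts after activities 1 through 3 complete.
Predecessor durations: [6, 3, 2]
ES = 6 + 3 + 2 = 11

11


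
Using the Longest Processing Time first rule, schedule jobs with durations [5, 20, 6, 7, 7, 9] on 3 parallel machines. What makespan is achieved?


Sort jobs in decreasing order (LPT): [20, 9, 7, 7, 6, 5]
Assign each job to the least loaded machine:
  Machine 1: jobs [20], load = 20
  Machine 2: jobs [9, 6], load = 15
  Machine 3: jobs [7, 7, 5], load = 19
Makespan = max load = 20

20


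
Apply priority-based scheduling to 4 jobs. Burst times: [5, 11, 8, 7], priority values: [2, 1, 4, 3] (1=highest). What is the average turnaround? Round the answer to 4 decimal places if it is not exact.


Sort by priority (ascending = highest first):
Order: [(1, 11), (2, 5), (3, 7), (4, 8)]
Completion times:
  Priority 1, burst=11, C=11
  Priority 2, burst=5, C=16
  Priority 3, burst=7, C=23
  Priority 4, burst=8, C=31
Average turnaround = 81/4 = 20.25

20.25


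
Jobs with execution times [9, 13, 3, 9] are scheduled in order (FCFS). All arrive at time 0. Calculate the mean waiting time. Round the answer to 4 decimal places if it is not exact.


FCFS order (as given): [9, 13, 3, 9]
Waiting times:
  Job 1: wait = 0
  Job 2: wait = 9
  Job 3: wait = 22
  Job 4: wait = 25
Sum of waiting times = 56
Average waiting time = 56/4 = 14.0

14.0


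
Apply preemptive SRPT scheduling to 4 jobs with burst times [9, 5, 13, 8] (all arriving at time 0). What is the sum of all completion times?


Since all jobs arrive at t=0, SRPT equals SPT ordering.
SPT order: [5, 8, 9, 13]
Completion times:
  Job 1: p=5, C=5
  Job 2: p=8, C=13
  Job 3: p=9, C=22
  Job 4: p=13, C=35
Total completion time = 5 + 13 + 22 + 35 = 75

75


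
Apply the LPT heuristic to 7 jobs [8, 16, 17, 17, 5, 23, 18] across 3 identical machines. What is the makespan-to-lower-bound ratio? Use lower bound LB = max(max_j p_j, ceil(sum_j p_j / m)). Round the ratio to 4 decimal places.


LPT order: [23, 18, 17, 17, 16, 8, 5]
Machine loads after assignment: [36, 34, 34]
LPT makespan = 36
Lower bound = max(max_job, ceil(total/3)) = max(23, 35) = 35
Ratio = 36 / 35 = 1.0286

1.0286


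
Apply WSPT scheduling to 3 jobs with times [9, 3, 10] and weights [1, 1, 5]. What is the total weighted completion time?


Compute p/w ratios and sort ascending (WSPT): [(10, 5), (3, 1), (9, 1)]
Compute weighted completion times:
  Job (p=10,w=5): C=10, w*C=5*10=50
  Job (p=3,w=1): C=13, w*C=1*13=13
  Job (p=9,w=1): C=22, w*C=1*22=22
Total weighted completion time = 85

85


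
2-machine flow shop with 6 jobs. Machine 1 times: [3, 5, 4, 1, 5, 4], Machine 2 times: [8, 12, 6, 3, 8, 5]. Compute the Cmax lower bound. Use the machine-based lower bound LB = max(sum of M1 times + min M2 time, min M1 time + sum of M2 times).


LB1 = sum(M1 times) + min(M2 times) = 22 + 3 = 25
LB2 = min(M1 times) + sum(M2 times) = 1 + 42 = 43
Lower bound = max(LB1, LB2) = max(25, 43) = 43

43


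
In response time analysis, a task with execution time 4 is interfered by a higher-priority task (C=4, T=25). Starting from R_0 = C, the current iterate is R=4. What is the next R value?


R_next = C + ceil(R_prev / T_hp) * C_hp
ceil(4 / 25) = ceil(0.16) = 1
Interference = 1 * 4 = 4
R_next = 4 + 4 = 8

8


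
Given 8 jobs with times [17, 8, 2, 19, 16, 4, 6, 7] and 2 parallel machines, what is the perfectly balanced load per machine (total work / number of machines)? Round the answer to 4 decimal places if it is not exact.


Total processing time = 17 + 8 + 2 + 19 + 16 + 4 + 6 + 7 = 79
Number of machines = 2
Ideal balanced load = 79 / 2 = 39.5

39.5


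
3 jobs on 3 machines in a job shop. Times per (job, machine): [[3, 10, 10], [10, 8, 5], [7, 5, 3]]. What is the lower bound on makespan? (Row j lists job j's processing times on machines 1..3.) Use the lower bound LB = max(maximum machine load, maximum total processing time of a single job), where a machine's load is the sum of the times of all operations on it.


Machine loads:
  Machine 1: 3 + 10 + 7 = 20
  Machine 2: 10 + 8 + 5 = 23
  Machine 3: 10 + 5 + 3 = 18
Max machine load = 23
Job totals:
  Job 1: 23
  Job 2: 23
  Job 3: 15
Max job total = 23
Lower bound = max(23, 23) = 23

23


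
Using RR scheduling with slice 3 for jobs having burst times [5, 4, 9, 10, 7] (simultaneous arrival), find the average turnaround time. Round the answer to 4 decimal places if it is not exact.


Time quantum = 3
Execution trace:
  J1 runs 3 units, time = 3
  J2 runs 3 units, time = 6
  J3 runs 3 units, time = 9
  J4 runs 3 units, time = 12
  J5 runs 3 units, time = 15
  J1 runs 2 units, time = 17
  J2 runs 1 units, time = 18
  J3 runs 3 units, time = 21
  J4 runs 3 units, time = 24
  J5 runs 3 units, time = 27
  J3 runs 3 units, time = 30
  J4 runs 3 units, time = 33
  J5 runs 1 units, time = 34
  J4 runs 1 units, time = 35
Finish times: [17, 18, 30, 35, 34]
Average turnaround = 134/5 = 26.8

26.8


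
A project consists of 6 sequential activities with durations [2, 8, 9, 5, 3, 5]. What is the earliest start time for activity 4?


Activity 4 starts after activities 1 through 3 complete.
Predecessor durations: [2, 8, 9]
ES = 2 + 8 + 9 = 19

19


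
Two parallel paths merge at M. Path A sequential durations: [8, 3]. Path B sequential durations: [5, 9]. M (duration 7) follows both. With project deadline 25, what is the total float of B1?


Forward pass: ES(B1) = sum of predecessors on chain B = 0
EF = ES + duration = 0 + 5 = 5
Backward pass: LF(M) = deadline = 25; LS(M) = 25 - 7 = 18
LF(B1) = LS(M) - sum(successors on chain B) = 18 - 9 = 9
LS = LF - duration = 9 - 5 = 4
Total float = LS - ES = 4 - 0 = 4

4


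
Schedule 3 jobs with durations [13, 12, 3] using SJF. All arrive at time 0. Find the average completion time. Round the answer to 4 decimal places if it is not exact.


SJF order (ascending): [3, 12, 13]
Completion times:
  Job 1: burst=3, C=3
  Job 2: burst=12, C=15
  Job 3: burst=13, C=28
Average completion = 46/3 = 15.3333

15.3333


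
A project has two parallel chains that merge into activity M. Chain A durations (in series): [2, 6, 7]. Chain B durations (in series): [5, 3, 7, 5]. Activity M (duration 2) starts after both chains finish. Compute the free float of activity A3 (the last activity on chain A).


ES(A3) = sum of predecessors on chain A = 8
EF(A3) = ES + duration = 8 + 7 = 15
Successor of A3 is M. ES(M) = max(sum(A), sum(B)) = max(15, 20) = 20
Free float = ES(successor) - EF(current) = 20 - 15 = 5

5


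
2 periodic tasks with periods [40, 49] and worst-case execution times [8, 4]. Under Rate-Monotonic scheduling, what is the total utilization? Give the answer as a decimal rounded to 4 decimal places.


Compute individual utilizations (exact fractions):
  Task 1: C/T = 8/40 = 1/5 (approx. 0.2)
  Task 2: C/T = 4/49 (approx. 0.0816)
Total utilization U = 1/5 + 4/49 = 69/245
Rounded to 4 decimal places: U = 0.2816
RM (Liu & Layland) bound for 2 tasks = 0.828427; compare with U = 69/245 (approx. 0.281633)
U <= bound, so schedulable by RM sufficient condition.

0.2816


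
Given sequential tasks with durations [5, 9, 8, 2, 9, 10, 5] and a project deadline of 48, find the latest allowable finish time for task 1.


LF(activity 1) = deadline - sum of successor durations
Successors: activities 2 through 7 with durations [9, 8, 2, 9, 10, 5]
Sum of successor durations = 43
LF = 48 - 43 = 5

5


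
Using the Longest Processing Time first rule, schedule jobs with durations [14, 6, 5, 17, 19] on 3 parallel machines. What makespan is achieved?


Sort jobs in decreasing order (LPT): [19, 17, 14, 6, 5]
Assign each job to the least loaded machine:
  Machine 1: jobs [19], load = 19
  Machine 2: jobs [17, 5], load = 22
  Machine 3: jobs [14, 6], load = 20
Makespan = max load = 22

22


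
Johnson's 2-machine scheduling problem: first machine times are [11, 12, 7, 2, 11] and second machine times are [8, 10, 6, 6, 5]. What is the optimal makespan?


Apply Johnson's rule:
  Group 1 (a <= b): [(4, 2, 6)]
  Group 2 (a > b): [(2, 12, 10), (1, 11, 8), (3, 7, 6), (5, 11, 5)]
Optimal job order: [4, 2, 1, 3, 5]
Schedule:
  Job 4: M1 done at 2, M2 done at 8
  Job 2: M1 done at 14, M2 done at 24
  Job 1: M1 done at 25, M2 done at 33
  Job 3: M1 done at 32, M2 done at 39
  Job 5: M1 done at 43, M2 done at 48
Makespan = 48

48


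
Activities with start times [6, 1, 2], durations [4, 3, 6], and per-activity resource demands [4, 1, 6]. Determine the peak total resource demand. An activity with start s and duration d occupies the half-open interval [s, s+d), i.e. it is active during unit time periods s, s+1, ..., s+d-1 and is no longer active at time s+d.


Each activity i is active on [start_i, start_i + duration_i).
Compute total resource usage per time slot:
  t=0: active resources = [], total = 0
  t=1: active resources = [1], total = 1
  t=2: active resources = [1, 6], total = 7
  t=3: active resources = [1, 6], total = 7
  t=4: active resources = [6], total = 6
  t=5: active resources = [6], total = 6
  t=6: active resources = [4, 6], total = 10
  t=7: active resources = [4, 6], total = 10
  t=8: active resources = [4], total = 4
  t=9: active resources = [4], total = 4
Peak resource demand = 10

10


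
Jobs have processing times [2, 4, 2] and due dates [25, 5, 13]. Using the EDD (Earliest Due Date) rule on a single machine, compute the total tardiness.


Sort by due date (EDD order): [(4, 5), (2, 13), (2, 25)]
Compute completion times and tardiness:
  Job 1: p=4, d=5, C=4, tardiness=max(0,4-5)=0
  Job 2: p=2, d=13, C=6, tardiness=max(0,6-13)=0
  Job 3: p=2, d=25, C=8, tardiness=max(0,8-25)=0
Total tardiness = 0

0


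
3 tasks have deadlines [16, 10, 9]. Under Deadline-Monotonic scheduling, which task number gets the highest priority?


Sort tasks by relative deadline (ascending):
  Task 3: deadline = 9
  Task 2: deadline = 10
  Task 1: deadline = 16
Priority order (highest first): [3, 2, 1]
Highest priority task = 3

3


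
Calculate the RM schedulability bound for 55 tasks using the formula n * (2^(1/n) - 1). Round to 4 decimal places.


Compute 2^(1/55) = 1.0126824244
Subtract 1: 1.0126824244 - 1 = 0.0126824244
Multiply by n: 55 * 0.0126824244 = 0.6975333420
Round to 4 dp: 0.6975

0.6975


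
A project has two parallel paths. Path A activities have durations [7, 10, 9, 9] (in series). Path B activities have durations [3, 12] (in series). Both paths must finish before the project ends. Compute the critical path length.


Path A total = 7 + 10 + 9 + 9 = 35
Path B total = 3 + 12 = 15
Critical path = longest path = max(35, 15) = 35

35


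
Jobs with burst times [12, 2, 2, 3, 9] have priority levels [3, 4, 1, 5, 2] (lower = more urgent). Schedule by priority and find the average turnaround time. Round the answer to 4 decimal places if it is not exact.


Sort by priority (ascending = highest first):
Order: [(1, 2), (2, 9), (3, 12), (4, 2), (5, 3)]
Completion times:
  Priority 1, burst=2, C=2
  Priority 2, burst=9, C=11
  Priority 3, burst=12, C=23
  Priority 4, burst=2, C=25
  Priority 5, burst=3, C=28
Average turnaround = 89/5 = 17.8

17.8


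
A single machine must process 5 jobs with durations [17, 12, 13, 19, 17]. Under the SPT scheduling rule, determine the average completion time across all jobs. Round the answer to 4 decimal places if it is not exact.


Sort jobs by processing time (SPT order): [12, 13, 17, 17, 19]
Compute completion times sequentially:
  Job 1: processing = 12, completes at 12
  Job 2: processing = 13, completes at 25
  Job 3: processing = 17, completes at 42
  Job 4: processing = 17, completes at 59
  Job 5: processing = 19, completes at 78
Sum of completion times = 216
Average completion time = 216/5 = 43.2

43.2


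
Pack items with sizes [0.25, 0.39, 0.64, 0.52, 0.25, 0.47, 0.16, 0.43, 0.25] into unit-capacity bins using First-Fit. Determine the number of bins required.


Place items sequentially using First-Fit:
  Item 0.25 -> new Bin 1
  Item 0.39 -> Bin 1 (now 0.64)
  Item 0.64 -> new Bin 2
  Item 0.52 -> new Bin 3
  Item 0.25 -> Bin 1 (now 0.89)
  Item 0.47 -> Bin 3 (now 0.99)
  Item 0.16 -> Bin 2 (now 0.8)
  Item 0.43 -> new Bin 4
  Item 0.25 -> Bin 4 (now 0.68)
Total bins used = 4

4


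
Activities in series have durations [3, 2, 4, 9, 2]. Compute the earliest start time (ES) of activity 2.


Activity 2 starts after activities 1 through 1 complete.
Predecessor durations: [3]
ES = 3 = 3

3


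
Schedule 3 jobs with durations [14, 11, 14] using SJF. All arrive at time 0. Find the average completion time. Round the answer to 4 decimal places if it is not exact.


SJF order (ascending): [11, 14, 14]
Completion times:
  Job 1: burst=11, C=11
  Job 2: burst=14, C=25
  Job 3: burst=14, C=39
Average completion = 75/3 = 25.0

25.0


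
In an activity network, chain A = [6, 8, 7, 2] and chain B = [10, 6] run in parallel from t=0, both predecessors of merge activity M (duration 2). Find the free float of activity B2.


ES(B2) = sum of predecessors on chain B = 10
EF(B2) = ES + duration = 10 + 6 = 16
Successor of B2 is M. ES(M) = max(sum(A), sum(B)) = max(23, 16) = 23
Free float = ES(successor) - EF(current) = 23 - 16 = 7

7


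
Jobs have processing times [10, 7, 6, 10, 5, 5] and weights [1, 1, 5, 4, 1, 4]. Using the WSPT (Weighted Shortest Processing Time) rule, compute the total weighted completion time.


Compute p/w ratios and sort ascending (WSPT): [(6, 5), (5, 4), (10, 4), (5, 1), (7, 1), (10, 1)]
Compute weighted completion times:
  Job (p=6,w=5): C=6, w*C=5*6=30
  Job (p=5,w=4): C=11, w*C=4*11=44
  Job (p=10,w=4): C=21, w*C=4*21=84
  Job (p=5,w=1): C=26, w*C=1*26=26
  Job (p=7,w=1): C=33, w*C=1*33=33
  Job (p=10,w=1): C=43, w*C=1*43=43
Total weighted completion time = 260

260


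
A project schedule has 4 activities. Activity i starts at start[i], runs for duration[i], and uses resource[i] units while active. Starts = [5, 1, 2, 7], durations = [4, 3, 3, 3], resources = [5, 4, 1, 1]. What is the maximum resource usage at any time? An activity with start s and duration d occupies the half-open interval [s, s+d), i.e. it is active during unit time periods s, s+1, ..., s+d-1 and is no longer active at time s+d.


Each activity i is active on [start_i, start_i + duration_i).
Compute total resource usage per time slot:
  t=0: active resources = [], total = 0
  t=1: active resources = [4], total = 4
  t=2: active resources = [4, 1], total = 5
  t=3: active resources = [4, 1], total = 5
  t=4: active resources = [1], total = 1
  t=5: active resources = [5], total = 5
  t=6: active resources = [5], total = 5
  t=7: active resources = [5, 1], total = 6
  t=8: active resources = [5, 1], total = 6
  t=9: active resources = [1], total = 1
Peak resource demand = 6

6


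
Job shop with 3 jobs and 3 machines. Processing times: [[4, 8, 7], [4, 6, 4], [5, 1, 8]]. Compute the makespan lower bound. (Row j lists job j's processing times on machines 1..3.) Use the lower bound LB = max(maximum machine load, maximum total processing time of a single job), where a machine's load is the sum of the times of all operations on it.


Machine loads:
  Machine 1: 4 + 4 + 5 = 13
  Machine 2: 8 + 6 + 1 = 15
  Machine 3: 7 + 4 + 8 = 19
Max machine load = 19
Job totals:
  Job 1: 19
  Job 2: 14
  Job 3: 14
Max job total = 19
Lower bound = max(19, 19) = 19

19


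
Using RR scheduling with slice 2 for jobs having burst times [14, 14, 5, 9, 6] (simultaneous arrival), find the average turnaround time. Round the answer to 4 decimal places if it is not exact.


Time quantum = 2
Execution trace:
  J1 runs 2 units, time = 2
  J2 runs 2 units, time = 4
  J3 runs 2 units, time = 6
  J4 runs 2 units, time = 8
  J5 runs 2 units, time = 10
  J1 runs 2 units, time = 12
  J2 runs 2 units, time = 14
  J3 runs 2 units, time = 16
  J4 runs 2 units, time = 18
  J5 runs 2 units, time = 20
  J1 runs 2 units, time = 22
  J2 runs 2 units, time = 24
  J3 runs 1 units, time = 25
  J4 runs 2 units, time = 27
  J5 runs 2 units, time = 29
  J1 runs 2 units, time = 31
  J2 runs 2 units, time = 33
  J4 runs 2 units, time = 35
  J1 runs 2 units, time = 37
  J2 runs 2 units, time = 39
  J4 runs 1 units, time = 40
  J1 runs 2 units, time = 42
  J2 runs 2 units, time = 44
  J1 runs 2 units, time = 46
  J2 runs 2 units, time = 48
Finish times: [46, 48, 25, 40, 29]
Average turnaround = 188/5 = 37.6

37.6


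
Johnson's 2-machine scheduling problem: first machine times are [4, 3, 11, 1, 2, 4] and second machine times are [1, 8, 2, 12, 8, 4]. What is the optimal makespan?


Apply Johnson's rule:
  Group 1 (a <= b): [(4, 1, 12), (5, 2, 8), (2, 3, 8), (6, 4, 4)]
  Group 2 (a > b): [(3, 11, 2), (1, 4, 1)]
Optimal job order: [4, 5, 2, 6, 3, 1]
Schedule:
  Job 4: M1 done at 1, M2 done at 13
  Job 5: M1 done at 3, M2 done at 21
  Job 2: M1 done at 6, M2 done at 29
  Job 6: M1 done at 10, M2 done at 33
  Job 3: M1 done at 21, M2 done at 35
  Job 1: M1 done at 25, M2 done at 36
Makespan = 36

36


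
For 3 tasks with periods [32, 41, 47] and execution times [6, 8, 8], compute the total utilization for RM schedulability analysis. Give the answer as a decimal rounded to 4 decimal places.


Compute individual utilizations (exact fractions):
  Task 1: C/T = 6/32 = 3/16 (approx. 0.1875)
  Task 2: C/T = 8/41 (approx. 0.1951)
  Task 3: C/T = 8/47 (approx. 0.1702)
Total utilization U = 3/16 + 8/41 + 8/47 = 17045/30832
Rounded to 4 decimal places: U = 0.5528
RM (Liu & Layland) bound for 3 tasks = 0.779763; compare with U = 17045/30832 (approx. 0.552835)
U <= bound, so schedulable by RM sufficient condition.

0.5528


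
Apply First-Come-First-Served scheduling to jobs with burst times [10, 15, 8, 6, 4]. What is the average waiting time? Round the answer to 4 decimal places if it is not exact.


FCFS order (as given): [10, 15, 8, 6, 4]
Waiting times:
  Job 1: wait = 0
  Job 2: wait = 10
  Job 3: wait = 25
  Job 4: wait = 33
  Job 5: wait = 39
Sum of waiting times = 107
Average waiting time = 107/5 = 21.4

21.4


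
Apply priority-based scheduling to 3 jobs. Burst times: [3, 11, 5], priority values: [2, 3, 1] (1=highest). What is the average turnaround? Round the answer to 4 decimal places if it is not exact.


Sort by priority (ascending = highest first):
Order: [(1, 5), (2, 3), (3, 11)]
Completion times:
  Priority 1, burst=5, C=5
  Priority 2, burst=3, C=8
  Priority 3, burst=11, C=19
Average turnaround = 32/3 = 10.6667

10.6667


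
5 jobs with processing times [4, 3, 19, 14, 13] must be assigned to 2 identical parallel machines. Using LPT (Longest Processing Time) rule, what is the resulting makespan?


Sort jobs in decreasing order (LPT): [19, 14, 13, 4, 3]
Assign each job to the least loaded machine:
  Machine 1: jobs [19, 4, 3], load = 26
  Machine 2: jobs [14, 13], load = 27
Makespan = max load = 27

27


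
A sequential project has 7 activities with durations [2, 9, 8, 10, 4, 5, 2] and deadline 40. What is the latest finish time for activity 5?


LF(activity 5) = deadline - sum of successor durations
Successors: activities 6 through 7 with durations [5, 2]
Sum of successor durations = 7
LF = 40 - 7 = 33

33


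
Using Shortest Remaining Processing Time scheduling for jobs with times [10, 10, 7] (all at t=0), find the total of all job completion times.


Since all jobs arrive at t=0, SRPT equals SPT ordering.
SPT order: [7, 10, 10]
Completion times:
  Job 1: p=7, C=7
  Job 2: p=10, C=17
  Job 3: p=10, C=27
Total completion time = 7 + 17 + 27 = 51

51


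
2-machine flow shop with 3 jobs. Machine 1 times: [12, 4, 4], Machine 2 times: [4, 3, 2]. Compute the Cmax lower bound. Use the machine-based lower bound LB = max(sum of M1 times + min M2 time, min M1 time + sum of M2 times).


LB1 = sum(M1 times) + min(M2 times) = 20 + 2 = 22
LB2 = min(M1 times) + sum(M2 times) = 4 + 9 = 13
Lower bound = max(LB1, LB2) = max(22, 13) = 22

22


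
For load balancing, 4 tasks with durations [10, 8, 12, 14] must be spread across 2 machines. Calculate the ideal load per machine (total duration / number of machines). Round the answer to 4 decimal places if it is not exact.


Total processing time = 10 + 8 + 12 + 14 = 44
Number of machines = 2
Ideal balanced load = 44 / 2 = 22.0

22.0


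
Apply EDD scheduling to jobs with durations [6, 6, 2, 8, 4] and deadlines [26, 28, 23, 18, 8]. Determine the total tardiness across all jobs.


Sort by due date (EDD order): [(4, 8), (8, 18), (2, 23), (6, 26), (6, 28)]
Compute completion times and tardiness:
  Job 1: p=4, d=8, C=4, tardiness=max(0,4-8)=0
  Job 2: p=8, d=18, C=12, tardiness=max(0,12-18)=0
  Job 3: p=2, d=23, C=14, tardiness=max(0,14-23)=0
  Job 4: p=6, d=26, C=20, tardiness=max(0,20-26)=0
  Job 5: p=6, d=28, C=26, tardiness=max(0,26-28)=0
Total tardiness = 0

0


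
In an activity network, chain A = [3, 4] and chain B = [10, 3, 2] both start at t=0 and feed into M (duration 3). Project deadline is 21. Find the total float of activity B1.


Forward pass: ES(B1) = sum of predecessors on chain B = 0
EF = ES + duration = 0 + 10 = 10
Backward pass: LF(M) = deadline = 21; LS(M) = 21 - 3 = 18
LF(B1) = LS(M) - sum(successors on chain B) = 18 - 5 = 13
LS = LF - duration = 13 - 10 = 3
Total float = LS - ES = 3 - 0 = 3

3


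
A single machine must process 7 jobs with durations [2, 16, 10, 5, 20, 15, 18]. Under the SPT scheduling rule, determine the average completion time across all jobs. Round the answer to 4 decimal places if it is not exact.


Sort jobs by processing time (SPT order): [2, 5, 10, 15, 16, 18, 20]
Compute completion times sequentially:
  Job 1: processing = 2, completes at 2
  Job 2: processing = 5, completes at 7
  Job 3: processing = 10, completes at 17
  Job 4: processing = 15, completes at 32
  Job 5: processing = 16, completes at 48
  Job 6: processing = 18, completes at 66
  Job 7: processing = 20, completes at 86
Sum of completion times = 258
Average completion time = 258/7 = 36.8571

36.8571


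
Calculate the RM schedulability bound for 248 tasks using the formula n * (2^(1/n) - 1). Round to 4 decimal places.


Compute 2^(1/248) = 1.0027988578
Subtract 1: 1.0027988578 - 1 = 0.0027988578
Multiply by n: 248 * 0.0027988578 = 0.6941167344
Round to 4 dp: 0.6941

0.6941


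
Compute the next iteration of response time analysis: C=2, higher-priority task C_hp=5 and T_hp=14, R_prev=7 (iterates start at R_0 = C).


R_next = C + ceil(R_prev / T_hp) * C_hp
ceil(7 / 14) = ceil(0.5) = 1
Interference = 1 * 5 = 5
R_next = 2 + 5 = 7
R_next = R_prev, so the iteration has converged (response time = 7).

7


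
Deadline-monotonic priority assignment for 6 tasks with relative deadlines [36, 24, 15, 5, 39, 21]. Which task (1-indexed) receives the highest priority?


Sort tasks by relative deadline (ascending):
  Task 4: deadline = 5
  Task 3: deadline = 15
  Task 6: deadline = 21
  Task 2: deadline = 24
  Task 1: deadline = 36
  Task 5: deadline = 39
Priority order (highest first): [4, 3, 6, 2, 1, 5]
Highest priority task = 4

4


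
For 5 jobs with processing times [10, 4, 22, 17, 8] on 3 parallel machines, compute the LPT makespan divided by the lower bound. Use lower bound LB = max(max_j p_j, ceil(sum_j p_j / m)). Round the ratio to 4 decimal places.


LPT order: [22, 17, 10, 8, 4]
Machine loads after assignment: [22, 21, 18]
LPT makespan = 22
Lower bound = max(max_job, ceil(total/3)) = max(22, 21) = 22
Ratio = 22 / 22 = 1.0

1.0


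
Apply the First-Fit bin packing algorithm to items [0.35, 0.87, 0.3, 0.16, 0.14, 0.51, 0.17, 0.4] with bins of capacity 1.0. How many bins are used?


Place items sequentially using First-Fit:
  Item 0.35 -> new Bin 1
  Item 0.87 -> new Bin 2
  Item 0.3 -> Bin 1 (now 0.65)
  Item 0.16 -> Bin 1 (now 0.81)
  Item 0.14 -> Bin 1 (now 0.95)
  Item 0.51 -> new Bin 3
  Item 0.17 -> Bin 3 (now 0.68)
  Item 0.4 -> new Bin 4
Total bins used = 4

4


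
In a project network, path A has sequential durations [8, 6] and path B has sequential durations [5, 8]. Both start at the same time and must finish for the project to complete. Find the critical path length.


Path A total = 8 + 6 = 14
Path B total = 5 + 8 = 13
Critical path = longest path = max(14, 13) = 14

14
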